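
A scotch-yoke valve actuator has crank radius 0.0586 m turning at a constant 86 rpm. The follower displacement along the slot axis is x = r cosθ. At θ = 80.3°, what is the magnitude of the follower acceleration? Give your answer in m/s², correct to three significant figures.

ω = 9.006 rad/s (from 86 rpm).
x = r cosθ ⇒ ẍ = −rω² cosθ (ω constant).
|a| = rω²|cosθ| = 0.0586·(9.006)²·|cos 80.3°| = 0.8008 m/s².

0.801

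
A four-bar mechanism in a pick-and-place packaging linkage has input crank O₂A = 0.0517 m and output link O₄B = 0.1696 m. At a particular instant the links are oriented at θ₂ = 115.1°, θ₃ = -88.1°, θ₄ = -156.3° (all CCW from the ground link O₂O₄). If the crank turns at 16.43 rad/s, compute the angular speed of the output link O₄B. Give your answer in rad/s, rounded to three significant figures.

2.13

ω₂ = 16.43 rad/s
Differentiating the loop-closure r₂e^{iθ₂}+r₃e^{iθ₃}=r₁+r₄e^{iθ₄} gives r₂ω₂e^{iθ₂}+r₃ω₃e^{iθ₃}=r₄ω₄e^{iθ₄}.
Eliminating the other unknown: ω₄ = r₂ω₂ sin(θ₂−θ₃) / [r₄ sin(θ₄−θ₃)].
Numerator sine = -0.39394; denominator sine = -0.92849.
Result = 0.0517·16.43·(-0.39394) / (0.1696·(-0.92849)) = +2.125 rad/s; magnitude 2.125 rad/s.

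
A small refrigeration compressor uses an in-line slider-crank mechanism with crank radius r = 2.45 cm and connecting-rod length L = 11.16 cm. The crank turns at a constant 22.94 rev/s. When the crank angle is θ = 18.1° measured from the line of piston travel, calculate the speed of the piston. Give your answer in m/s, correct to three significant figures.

1.33

ω = 2π·22.9 = 144.1 rad/s
For an in-line slider-crank, x = r cosθ + √(L² − r² sin²θ), so v = −rω sinθ·[1 + r cosθ/√(L² − r² sin²θ)].
With r = 0.0245 m, L = 0.1116 m, θ = 18.1°: √(L² − r² sin²θ) = 0.11134 m.
v = −0.0245·144.1·0.31068·[1 + 0.0245·0.95052/0.11134] = -1.3266 m/s.
|v| = 1.3266 m/s.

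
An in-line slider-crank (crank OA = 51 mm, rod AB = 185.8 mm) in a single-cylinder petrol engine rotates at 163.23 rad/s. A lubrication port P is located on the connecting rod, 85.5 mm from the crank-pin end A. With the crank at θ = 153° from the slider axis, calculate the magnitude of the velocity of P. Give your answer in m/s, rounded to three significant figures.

ω = 163.2 rad/s.  Crank-pin speed |V_A| = rω = 8.3247 m/s, perpendicular to OA.
Rod angle: sinφ = −(r/L) sinθ ⇒ φ = -7.159°; ω_rod = −rω cosθ/√(L²−r²sin²θ) = +40.235 rad/s.
V_P = V_A + ω_rod × AP, with AP = 0.0855 m along the rod.
Components: V_Px = −rω sinθ − a·ω_rod·sinφ = -3.3507 m/s;  V_Py = rω cosθ + a·ω_rod·cosφ = -4.0041 m/s.
|V_P| = √(V_Px² + V_Py²) = 5.2211 m/s.

5.22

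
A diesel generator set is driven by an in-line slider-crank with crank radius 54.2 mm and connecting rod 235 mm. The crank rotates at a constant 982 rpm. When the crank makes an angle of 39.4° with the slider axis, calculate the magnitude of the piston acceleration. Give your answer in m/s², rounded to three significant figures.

ω = 2π·982/60 = 102.8 rad/s
x(θ) = r cosθ + √(L² − r² sin²θ); with ω constant, a = ω²·d²x/dθ².
d²x/dθ² = −r cosθ − r²(cos2θ)/√u − r⁴ sin²2θ/(4u^{3/2}),  u = L² − r² sin²θ = 0.0540415 m².
Substituting r = 0.0542 m, L = 0.235 m, θ = 39.4°: d²x/dθ² = -0.044502 m.
a = ω²·d²x/dθ² = (102.8)²·(-0.044502) = -470.61 m/s²;  |a| = 470.61 m/s².

471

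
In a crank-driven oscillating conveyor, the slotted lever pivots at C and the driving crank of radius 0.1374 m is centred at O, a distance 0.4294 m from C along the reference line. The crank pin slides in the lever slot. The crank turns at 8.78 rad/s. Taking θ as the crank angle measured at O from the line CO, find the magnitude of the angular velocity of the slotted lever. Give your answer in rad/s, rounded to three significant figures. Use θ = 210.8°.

ω = 8.78 rad/s
Crank pin A relative to C: A = (d + r cosθ, r sinθ); lever angle φ = atan2(r sinθ, d + r cosθ).
Differentiating tanφ: φ̇ = rω(d cosθ + r)/(d² + r² + 2dr cosθ).
d² + r² + 2dr cosθ = |CA|² = 0.101907 m²;  d cosθ + r = -0.23144 m.
|ω_lever| = |0.1374·8.78·-0.23144| / 0.101907 = 2.7398 rad/s.

2.74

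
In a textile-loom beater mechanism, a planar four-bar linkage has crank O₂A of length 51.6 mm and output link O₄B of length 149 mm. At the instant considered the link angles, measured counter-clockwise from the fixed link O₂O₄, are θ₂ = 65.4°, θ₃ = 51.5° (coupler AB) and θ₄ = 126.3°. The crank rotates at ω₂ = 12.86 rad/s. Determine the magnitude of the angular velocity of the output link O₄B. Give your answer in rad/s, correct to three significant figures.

ω₂ = 12.86 rad/s
Differentiating the loop-closure r₂e^{iθ₂}+r₃e^{iθ₃}=r₁+r₄e^{iθ₄} gives r₂ω₂e^{iθ₂}+r₃ω₃e^{iθ₃}=r₄ω₄e^{iθ₄}.
Eliminating the other unknown: ω₄ = r₂ω₂ sin(θ₂−θ₃) / [r₄ sin(θ₄−θ₃)].
Numerator sine = +0.24023; denominator sine = +0.96502.
Result = 0.0516·12.86·(+0.24023) / (0.149·(+0.96502)) = +1.1086 rad/s; magnitude 1.1086 rad/s.

1.11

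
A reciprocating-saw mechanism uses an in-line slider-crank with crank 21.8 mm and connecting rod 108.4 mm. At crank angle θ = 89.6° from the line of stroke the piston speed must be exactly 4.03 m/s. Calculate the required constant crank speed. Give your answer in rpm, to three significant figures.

For an in-line slider-crank, |v_piston| = rω|sinθ|·[1 + r cosθ/√(L² − r² sin²θ)].
With r = 0.0218 m, L = 0.1084 m, θ = 89.6°: the bracketed kinematic factor |dx/dθ| = 0.021831 m.
ω = v/|dx/dθ| = 4.03/0.021831 = 184.6 rad/s.
N = 60ω/(2π) = 1762.8 rpm.

1760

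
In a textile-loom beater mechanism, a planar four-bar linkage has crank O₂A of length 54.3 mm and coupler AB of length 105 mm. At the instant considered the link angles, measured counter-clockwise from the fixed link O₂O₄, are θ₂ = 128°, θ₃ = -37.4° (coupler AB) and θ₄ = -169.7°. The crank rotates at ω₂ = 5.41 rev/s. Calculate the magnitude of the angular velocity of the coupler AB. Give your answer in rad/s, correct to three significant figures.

ω₂ = 33.99 rad/s (from 5.41 rev/s).
Differentiating the loop-closure r₂e^{iθ₂}+r₃e^{iθ₃}=r₁+r₄e^{iθ₄} gives r₂ω₂e^{iθ₂}+r₃ω₃e^{iθ₃}=r₄ω₄e^{iθ₄}.
Eliminating the other unknown: ω₃ = r₂ω₂ sin(θ₄−θ₂) / [r₃ sin(θ₃−θ₄)].
Numerator sine = +0.88539; denominator sine = +0.73963.
Result = 0.0543·33.99·(+0.88539) / (0.105·(+0.73963)) = +21.043 rad/s; magnitude 21.043 rad/s.

21.0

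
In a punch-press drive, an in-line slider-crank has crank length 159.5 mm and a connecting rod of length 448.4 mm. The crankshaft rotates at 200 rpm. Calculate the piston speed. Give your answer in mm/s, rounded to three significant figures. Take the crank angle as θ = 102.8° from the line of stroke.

2980

ω = 2π·200/60 = 20.94 rad/s
For an in-line slider-crank, x = r cosθ + √(L² − r² sin²θ), so v = −rω sinθ·[1 + r cosθ/√(L² − r² sin²θ)].
With r = 0.1595 m, L = 0.4484 m, θ = 102.8°: √(L² − r² sin²θ) = 0.42056 m.
v = −0.1595·20.94·0.97515·[1 + 0.1595·-0.22155/0.42056] = -2.9838 m/s.
|v| = 2.9838 m/s = 2983.8 mm/s.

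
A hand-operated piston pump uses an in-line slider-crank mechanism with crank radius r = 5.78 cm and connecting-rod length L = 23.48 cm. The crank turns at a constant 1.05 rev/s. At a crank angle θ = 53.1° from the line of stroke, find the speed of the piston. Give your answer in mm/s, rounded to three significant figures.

ω = 2π·1.05 = 6.597 rad/s
For an in-line slider-crank, x = r cosθ + √(L² − r² sin²θ), so v = −rω sinθ·[1 + r cosθ/√(L² − r² sin²θ)].
With r = 0.0578 m, L = 0.2348 m, θ = 53.1°: √(L² − r² sin²θ) = 0.23021 m.
v = −0.0578·6.597·0.79968·[1 + 0.0578·0.60042/0.23021] = -0.35091 m/s.
|v| = 0.35091 m/s = 350.91 mm/s.

351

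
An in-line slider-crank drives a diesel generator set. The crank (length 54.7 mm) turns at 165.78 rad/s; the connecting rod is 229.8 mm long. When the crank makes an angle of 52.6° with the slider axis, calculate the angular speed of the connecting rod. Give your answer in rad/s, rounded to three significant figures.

ω = 165.8 rad/s
The rod makes angle φ with the slider axis where L sinφ = r sinθ; differentiating, L cosφ·φ̇ = r ω cosθ.
L cosφ = √(L² − r² sin²θ) = 0.22565 m.
|ω_rod| = r ω |cosθ| / √(L² − r² sin²θ) = 0.0547·165.8·0.60738/0.22565 = 24.408 rad/s.

24.4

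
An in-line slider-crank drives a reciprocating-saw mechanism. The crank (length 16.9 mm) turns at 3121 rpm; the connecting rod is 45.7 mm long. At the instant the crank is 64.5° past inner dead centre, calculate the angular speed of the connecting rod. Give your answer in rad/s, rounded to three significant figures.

55.2

ω = 326.8 rad/s (converted from 3121 rpm).
The rod makes angle φ with the slider axis where L sinφ = r sinθ; differentiating, L cosφ·φ̇ = r ω cosθ.
L cosφ = √(L² − r² sin²θ) = 0.043079 m.
|ω_rod| = r ω |cosθ| / √(L² − r² sin²θ) = 0.0169·326.8·0.43051/0.043079 = 55.198 rad/s.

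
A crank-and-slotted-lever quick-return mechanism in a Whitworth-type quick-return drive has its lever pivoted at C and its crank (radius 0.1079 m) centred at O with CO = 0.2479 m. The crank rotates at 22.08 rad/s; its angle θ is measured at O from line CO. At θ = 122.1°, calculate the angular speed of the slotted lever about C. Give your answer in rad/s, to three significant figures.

1.27

ω = 22.08 rad/s
Crank pin A relative to C: A = (d + r cosθ, r sinθ); lever angle φ = atan2(r sinθ, d + r cosθ).
Differentiating tanφ: φ̇ = rω(d cosθ + r)/(d² + r² + 2dr cosθ).
d² + r² + 2dr cosθ = |CA|² = 0.0446687 m²;  d cosθ + r = -0.023834 m.
|ω_lever| = |0.1079·22.08·-0.023834| / 0.0446687 = 1.2712 rad/s.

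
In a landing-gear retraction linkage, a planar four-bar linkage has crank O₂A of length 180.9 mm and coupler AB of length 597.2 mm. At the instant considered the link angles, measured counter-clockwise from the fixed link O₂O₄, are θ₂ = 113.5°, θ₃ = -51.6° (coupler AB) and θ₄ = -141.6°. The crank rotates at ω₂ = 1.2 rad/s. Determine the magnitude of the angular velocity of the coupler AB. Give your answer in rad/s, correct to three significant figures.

ω₂ = 1.2 rad/s
Differentiating the loop-closure r₂e^{iθ₂}+r₃e^{iθ₃}=r₁+r₄e^{iθ₄} gives r₂ω₂e^{iθ₂}+r₃ω₃e^{iθ₃}=r₄ω₄e^{iθ₄}.
Eliminating the other unknown: ω₃ = r₂ω₂ sin(θ₄−θ₂) / [r₃ sin(θ₃−θ₄)].
Numerator sine = +0.96638; denominator sine = +1.00000.
Result = 0.1809·1.2·(+0.96638) / (0.5972·(+1.00000)) = +0.35127 rad/s; magnitude 0.35127 rad/s.

0.351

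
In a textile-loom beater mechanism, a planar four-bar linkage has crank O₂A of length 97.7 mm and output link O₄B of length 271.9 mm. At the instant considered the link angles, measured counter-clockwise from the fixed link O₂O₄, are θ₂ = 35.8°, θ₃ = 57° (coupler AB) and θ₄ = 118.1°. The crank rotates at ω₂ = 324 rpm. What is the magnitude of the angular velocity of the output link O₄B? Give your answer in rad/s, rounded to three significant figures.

ω₂ = 33.93 rad/s (from 324 rpm).
Differentiating the loop-closure r₂e^{iθ₂}+r₃e^{iθ₃}=r₁+r₄e^{iθ₄} gives r₂ω₂e^{iθ₂}+r₃ω₃e^{iθ₃}=r₄ω₄e^{iθ₄}.
Eliminating the other unknown: ω₄ = r₂ω₂ sin(θ₂−θ₃) / [r₄ sin(θ₄−θ₃)].
Numerator sine = -0.36162; denominator sine = +0.87546.
Result = 0.0977·33.93·(-0.36162) / (0.2719·(+0.87546)) = -5.0359 rad/s; magnitude 5.0359 rad/s.

5.04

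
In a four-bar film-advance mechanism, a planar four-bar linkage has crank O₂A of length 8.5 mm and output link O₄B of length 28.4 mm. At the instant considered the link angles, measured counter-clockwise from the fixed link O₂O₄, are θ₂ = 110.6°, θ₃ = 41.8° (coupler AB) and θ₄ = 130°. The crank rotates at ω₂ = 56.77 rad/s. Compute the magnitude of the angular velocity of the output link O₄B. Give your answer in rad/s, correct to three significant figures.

15.8

ω₂ = 56.77 rad/s
Differentiating the loop-closure r₂e^{iθ₂}+r₃e^{iθ₃}=r₁+r₄e^{iθ₄} gives r₂ω₂e^{iθ₂}+r₃ω₃e^{iθ₃}=r₄ω₄e^{iθ₄}.
Eliminating the other unknown: ω₄ = r₂ω₂ sin(θ₂−θ₃) / [r₄ sin(θ₄−θ₃)].
Numerator sine = +0.93232; denominator sine = +0.99951.
Result = 0.0085·56.77·(+0.93232) / (0.0284·(+0.99951)) = +15.849 rad/s; magnitude 15.849 rad/s.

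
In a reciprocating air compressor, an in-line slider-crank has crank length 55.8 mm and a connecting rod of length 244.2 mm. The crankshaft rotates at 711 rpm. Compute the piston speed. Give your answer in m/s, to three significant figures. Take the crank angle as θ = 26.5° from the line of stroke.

2.23

ω = 2π·711/60 = 74.46 rad/s
For an in-line slider-crank, x = r cosθ + √(L² − r² sin²θ), so v = −rω sinθ·[1 + r cosθ/√(L² − r² sin²θ)].
With r = 0.0558 m, L = 0.2442 m, θ = 26.5°: √(L² − r² sin²θ) = 0.24293 m.
v = −0.0558·74.46·0.44620·[1 + 0.0558·0.89493/0.24293] = -2.2349 m/s.
|v| = 2.2349 m/s.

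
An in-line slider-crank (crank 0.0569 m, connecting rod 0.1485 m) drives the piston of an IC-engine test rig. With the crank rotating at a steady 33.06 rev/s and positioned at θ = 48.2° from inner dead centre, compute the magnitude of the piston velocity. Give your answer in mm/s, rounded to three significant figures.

ω = 2π·33.1 = 207.7 rad/s
For an in-line slider-crank, x = r cosθ + √(L² − r² sin²θ), so v = −rω sinθ·[1 + r cosθ/√(L² − r² sin²θ)].
With r = 0.0569 m, L = 0.1485 m, θ = 48.2°: √(L² − r² sin²θ) = 0.14231 m.
v = −0.0569·207.7·0.74548·[1 + 0.0569·0.66653/0.14231] = -11.159 m/s.
|v| = 11.159 m/s = 11159 mm/s.

11200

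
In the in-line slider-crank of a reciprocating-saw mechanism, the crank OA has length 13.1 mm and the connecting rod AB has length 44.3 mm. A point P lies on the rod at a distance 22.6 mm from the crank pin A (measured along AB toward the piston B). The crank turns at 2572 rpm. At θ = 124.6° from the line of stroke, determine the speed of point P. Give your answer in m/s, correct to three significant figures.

2.82

ω = 269.3 rad/s.  Crank-pin speed |V_A| = rω = 3.5283 m/s, perpendicular to OA.
Rod angle: sinφ = −(r/L) sinθ ⇒ φ = -14.088°; ω_rod = −rω cosθ/√(L²−r²sin²θ) = +46.629 rad/s.
V_P = V_A + ω_rod × AP, with AP = 0.0226 m along the rod.
Components: V_Px = −rω sinθ − a·ω_rod·sinφ = -2.6478 m/s;  V_Py = rω cosθ + a·ω_rod·cosφ = -0.98142 m/s.
|V_P| = √(V_Px² + V_Py²) = 2.8238 m/s.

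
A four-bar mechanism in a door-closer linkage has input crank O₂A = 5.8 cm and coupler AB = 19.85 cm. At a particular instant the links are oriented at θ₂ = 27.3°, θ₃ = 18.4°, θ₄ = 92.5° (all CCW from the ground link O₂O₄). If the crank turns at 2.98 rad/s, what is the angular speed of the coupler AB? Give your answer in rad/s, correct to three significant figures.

ω₂ = 2.98 rad/s
Differentiating the loop-closure r₂e^{iθ₂}+r₃e^{iθ₃}=r₁+r₄e^{iθ₄} gives r₂ω₂e^{iθ₂}+r₃ω₃e^{iθ₃}=r₄ω₄e^{iθ₄}.
Eliminating the other unknown: ω₃ = r₂ω₂ sin(θ₄−θ₂) / [r₃ sin(θ₃−θ₄)].
Numerator sine = +0.90778; denominator sine = -0.96174.
Result = 0.058·2.98·(+0.90778) / (0.1985·(-0.96174)) = -0.82187 rad/s; magnitude 0.82187 rad/s.

0.822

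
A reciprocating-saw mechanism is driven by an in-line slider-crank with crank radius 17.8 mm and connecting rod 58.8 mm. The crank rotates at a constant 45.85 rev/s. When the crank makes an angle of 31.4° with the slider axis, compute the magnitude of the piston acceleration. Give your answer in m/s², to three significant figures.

1480

ω = 2π·45.9 = 288.1 rad/s
x(θ) = r cosθ + √(L² − r² sin²θ); with ω constant, a = ω²·d²x/dθ².
d²x/dθ² = −r cosθ − r²(cos2θ)/√u − r⁴ sin²2θ/(4u^{3/2}),  u = L² − r² sin²θ = 0.00337143 m².
Substituting r = 0.0178 m, L = 0.0588 m, θ = 31.4°: d²x/dθ² = -0.017789 m.
a = ω²·d²x/dθ² = (288.1)²·(-0.017789) = -1476.3 m/s²;  |a| = 1476.3 m/s².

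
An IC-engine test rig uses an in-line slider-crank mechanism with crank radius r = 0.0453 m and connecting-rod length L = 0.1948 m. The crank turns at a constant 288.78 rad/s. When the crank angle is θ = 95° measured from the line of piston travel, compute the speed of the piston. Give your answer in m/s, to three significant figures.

12.8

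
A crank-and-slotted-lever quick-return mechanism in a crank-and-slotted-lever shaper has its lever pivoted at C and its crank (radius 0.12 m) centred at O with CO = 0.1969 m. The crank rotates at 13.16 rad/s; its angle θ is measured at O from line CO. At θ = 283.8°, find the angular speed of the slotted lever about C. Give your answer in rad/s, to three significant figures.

4.09

ω = 13.16 rad/s
Crank pin A relative to C: A = (d + r cosθ, r sinθ); lever angle φ = atan2(r sinθ, d + r cosθ).
Differentiating tanφ: φ̇ = rω(d cosθ + r)/(d² + r² + 2dr cosθ).
d² + r² + 2dr cosθ = |CA|² = 0.0644417 m²;  d cosθ + r = +0.16697 m.
|ω_lever| = |0.12·13.16·+0.16697| / 0.0644417 = 4.0917 rad/s.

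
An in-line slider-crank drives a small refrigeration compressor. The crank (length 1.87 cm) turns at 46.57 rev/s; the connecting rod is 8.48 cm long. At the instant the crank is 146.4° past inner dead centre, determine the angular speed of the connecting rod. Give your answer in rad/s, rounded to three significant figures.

54.1

ω = 292.6 rad/s (converted from 46.57 rev/s).
The rod makes angle φ with the slider axis where L sinφ = r sinθ; differentiating, L cosφ·φ̇ = r ω cosθ.
L cosφ = √(L² − r² sin²θ) = 0.084166 m.
|ω_rod| = r ω |cosθ| / √(L² − r² sin²θ) = 0.0187·292.6·0.83292/0.084166 = 54.149 rad/s.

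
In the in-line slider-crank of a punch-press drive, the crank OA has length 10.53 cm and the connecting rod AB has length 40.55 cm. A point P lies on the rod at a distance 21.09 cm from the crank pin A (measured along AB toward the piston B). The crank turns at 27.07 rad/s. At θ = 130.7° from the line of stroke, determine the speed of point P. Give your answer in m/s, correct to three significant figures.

ω = 27.07 rad/s.  Crank-pin speed |V_A| = rω = 2.8505 m/s, perpendicular to OA.
Rod angle: sinφ = −(r/L) sinθ ⇒ φ = -11.354°; ω_rod = −rω cosθ/√(L²−r²sin²θ) = +4.6754 rad/s.
V_P = V_A + ω_rod × AP, with AP = 0.2109 m along the rod.
Components: V_Px = −rω sinθ − a·ω_rod·sinφ = -1.9669 m/s;  V_Py = rω cosθ + a·ω_rod·cosφ = -0.89203 m/s.
|V_P| = √(V_Px² + V_Py²) = 2.1597 m/s.

2.16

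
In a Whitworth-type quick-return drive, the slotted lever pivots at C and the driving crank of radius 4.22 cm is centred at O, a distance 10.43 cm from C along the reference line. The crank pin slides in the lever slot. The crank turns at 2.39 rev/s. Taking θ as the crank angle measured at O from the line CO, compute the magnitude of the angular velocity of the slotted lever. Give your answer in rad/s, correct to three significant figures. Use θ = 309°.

3.76

ω = 15.02 rad/s (from 2.39 rev/s).
Crank pin A relative to C: A = (d + r cosθ, r sinθ); lever angle φ = atan2(r sinθ, d + r cosθ).
Differentiating tanφ: φ̇ = rω(d cosθ + r)/(d² + r² + 2dr cosθ).
d² + r² + 2dr cosθ = |CA|² = 0.0181992 m²;  d cosθ + r = +0.10784 m.
|ω_lever| = |0.0422·15.02·+0.10784| / 0.0181992 = 3.755 rad/s.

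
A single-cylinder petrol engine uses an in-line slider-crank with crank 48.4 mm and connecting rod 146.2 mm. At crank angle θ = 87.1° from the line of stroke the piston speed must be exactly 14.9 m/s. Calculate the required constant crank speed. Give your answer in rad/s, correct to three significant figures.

For an in-line slider-crank, |v_piston| = rω|sinθ|·[1 + r cosθ/√(L² − r² sin²θ)].
With r = 0.0484 m, L = 0.1462 m, θ = 87.1°: the bracketed kinematic factor |dx/dθ| = 0.049196 m.
ω = v/|dx/dθ| = 14.9/0.049196 = 302.87 rad/s.

303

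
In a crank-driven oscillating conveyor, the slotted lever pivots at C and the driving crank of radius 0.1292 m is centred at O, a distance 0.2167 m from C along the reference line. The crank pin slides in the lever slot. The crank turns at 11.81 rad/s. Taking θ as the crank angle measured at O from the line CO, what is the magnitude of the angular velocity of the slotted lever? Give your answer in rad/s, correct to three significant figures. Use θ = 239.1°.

0.783

ω = 11.81 rad/s
Crank pin A relative to C: A = (d + r cosθ, r sinθ); lever angle φ = atan2(r sinθ, d + r cosθ).
Differentiating tanφ: φ̇ = rω(d cosθ + r)/(d² + r² + 2dr cosθ).
d² + r² + 2dr cosθ = |CA|² = 0.0348956 m²;  d cosθ + r = +0.017916 m.
|ω_lever| = |0.1292·11.81·+0.017916| / 0.0348956 = 0.78338 rad/s.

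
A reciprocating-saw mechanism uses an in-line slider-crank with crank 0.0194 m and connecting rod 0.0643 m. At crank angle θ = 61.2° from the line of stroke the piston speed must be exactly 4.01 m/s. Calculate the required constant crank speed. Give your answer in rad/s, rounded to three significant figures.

205

For an in-line slider-crank, |v_piston| = rω|sinθ|·[1 + r cosθ/√(L² − r² sin²θ)].
With r = 0.0194 m, L = 0.0643 m, θ = 61.2°: the bracketed kinematic factor |dx/dθ| = 0.019563 m.
ω = v/|dx/dθ| = 4.01/0.019563 = 204.98 rad/s.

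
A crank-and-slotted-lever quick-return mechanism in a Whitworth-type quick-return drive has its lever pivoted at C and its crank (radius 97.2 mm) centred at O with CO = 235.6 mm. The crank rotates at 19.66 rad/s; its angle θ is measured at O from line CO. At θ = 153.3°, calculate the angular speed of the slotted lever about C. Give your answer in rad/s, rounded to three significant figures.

ω = 19.66 rad/s
Crank pin A relative to C: A = (d + r cosθ, r sinθ); lever angle φ = atan2(r sinθ, d + r cosθ).
Differentiating tanφ: φ̇ = rω(d cosθ + r)/(d² + r² + 2dr cosθ).
d² + r² + 2dr cosθ = |CA|² = 0.0240382 m²;  d cosθ + r = -0.11328 m.
|ω_lever| = |0.0972·19.66·-0.11328| / 0.0240382 = 9.0052 rad/s.

9.01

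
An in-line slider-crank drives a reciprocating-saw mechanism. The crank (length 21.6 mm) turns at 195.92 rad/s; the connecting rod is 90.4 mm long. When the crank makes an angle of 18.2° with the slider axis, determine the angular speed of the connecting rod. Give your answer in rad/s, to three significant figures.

44.6

ω = 195.9 rad/s
The rod makes angle φ with the slider axis where L sinφ = r sinθ; differentiating, L cosφ·φ̇ = r ω cosθ.
L cosφ = √(L² − r² sin²θ) = 0.090148 m.
|ω_rod| = r ω |cosθ| / √(L² − r² sin²θ) = 0.0216·195.9·0.94997/0.090148 = 44.595 rad/s.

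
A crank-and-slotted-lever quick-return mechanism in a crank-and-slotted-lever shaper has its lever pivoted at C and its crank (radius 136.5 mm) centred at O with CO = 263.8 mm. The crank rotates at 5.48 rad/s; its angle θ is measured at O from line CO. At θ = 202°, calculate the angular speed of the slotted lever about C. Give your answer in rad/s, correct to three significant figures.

3.77

ω = 5.48 rad/s
Crank pin A relative to C: A = (d + r cosθ, r sinθ); lever angle φ = atan2(r sinθ, d + r cosθ).
Differentiating tanφ: φ̇ = rω(d cosθ + r)/(d² + r² + 2dr cosθ).
d² + r² + 2dr cosθ = |CA|² = 0.0214493 m²;  d cosθ + r = -0.10809 m.
|ω_lever| = |0.1365·5.48·-0.10809| / 0.0214493 = 3.7696 rad/s.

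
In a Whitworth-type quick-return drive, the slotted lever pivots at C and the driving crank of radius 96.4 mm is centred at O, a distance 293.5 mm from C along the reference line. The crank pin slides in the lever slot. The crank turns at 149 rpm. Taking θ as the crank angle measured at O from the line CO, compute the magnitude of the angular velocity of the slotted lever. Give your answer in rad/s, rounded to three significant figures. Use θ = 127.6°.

2.04

ω = 15.6 rad/s (from 149 rpm).
Crank pin A relative to C: A = (d + r cosθ, r sinθ); lever angle φ = atan2(r sinθ, d + r cosθ).
Differentiating tanφ: φ̇ = rω(d cosθ + r)/(d² + r² + 2dr cosθ).
d² + r² + 2dr cosθ = |CA|² = 0.060909 m²;  d cosθ + r = -0.082678 m.
|ω_lever| = |0.0964·15.6·-0.082678| / 0.060909 = 2.0417 rad/s.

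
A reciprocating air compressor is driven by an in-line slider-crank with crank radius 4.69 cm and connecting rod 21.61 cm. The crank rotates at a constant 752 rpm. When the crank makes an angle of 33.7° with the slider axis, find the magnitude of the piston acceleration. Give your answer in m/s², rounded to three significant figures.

267

ω = 2π·752/60 = 78.75 rad/s
x(θ) = r cosθ + √(L² − r² sin²θ); with ω constant, a = ω²·d²x/dθ².
d²x/dθ² = −r cosθ − r²(cos2θ)/√u − r⁴ sin²2θ/(4u^{3/2}),  u = L² − r² sin²θ = 0.0460221 m².
Substituting r = 0.0469 m, L = 0.2161 m, θ = 33.7°: d²x/dθ² = -0.043063 m.
a = ω²·d²x/dθ² = (78.75)²·(-0.043063) = -267.06 m/s²;  |a| = 267.06 m/s².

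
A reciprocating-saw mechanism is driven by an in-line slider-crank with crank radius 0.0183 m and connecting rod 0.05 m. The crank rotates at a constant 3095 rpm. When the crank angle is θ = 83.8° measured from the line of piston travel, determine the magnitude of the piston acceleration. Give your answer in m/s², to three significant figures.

ω = 2π·3095/60 = 324.1 rad/s
x(θ) = r cosθ + √(L² − r² sin²θ); with ω constant, a = ω²·d²x/dθ².
d²x/dθ² = −r cosθ − r²(cos2θ)/√u − r⁴ sin²2θ/(4u^{3/2}),  u = L² − r² sin²θ = 0.00216902 m².
Substituting r = 0.0183 m, L = 0.05 m, θ = 83.8°: d²x/dθ² = +0.0050338 m.
a = ω²·d²x/dθ² = (324.1)²·(+0.0050338) = +528.78 m/s²;  |a| = 528.78 m/s².

529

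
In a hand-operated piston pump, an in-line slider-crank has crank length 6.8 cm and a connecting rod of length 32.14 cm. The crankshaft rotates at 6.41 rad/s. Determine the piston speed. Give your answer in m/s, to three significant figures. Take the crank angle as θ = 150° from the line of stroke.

0.178

ω = 6.41 rad/s
For an in-line slider-crank, x = r cosθ + √(L² − r² sin²θ), so v = −rω sinθ·[1 + r cosθ/√(L² − r² sin²θ)].
With r = 0.068 m, L = 0.3214 m, θ = 150°: √(L² − r² sin²θ) = 0.3196 m.
v = −0.068·6.41·0.50000·[1 + 0.068·-0.86603/0.3196] = -0.17778 m/s.
|v| = 0.17778 m/s.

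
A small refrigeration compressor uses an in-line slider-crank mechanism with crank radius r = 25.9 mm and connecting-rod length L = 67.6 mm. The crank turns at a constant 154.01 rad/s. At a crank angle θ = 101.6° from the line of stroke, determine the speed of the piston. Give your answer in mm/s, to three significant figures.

3580

ω = 154 rad/s
For an in-line slider-crank, x = r cosθ + √(L² − r² sin²θ), so v = −rω sinθ·[1 + r cosθ/√(L² − r² sin²θ)].
With r = 0.0259 m, L = 0.0676 m, θ = 101.6°: √(L² − r² sin²θ) = 0.062658 m.
v = −0.0259·154·0.97958·[1 + 0.0259·-0.20108/0.062658] = -3.5826 m/s.
|v| = 3.5826 m/s = 3582.6 mm/s.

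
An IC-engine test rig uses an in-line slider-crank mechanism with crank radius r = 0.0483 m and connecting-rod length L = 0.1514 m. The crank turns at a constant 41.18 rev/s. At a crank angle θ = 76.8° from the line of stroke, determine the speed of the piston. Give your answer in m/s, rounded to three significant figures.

13.1

ω = 2π·41.2 = 258.7 rad/s
For an in-line slider-crank, x = r cosθ + √(L² − r² sin²θ), so v = −rω sinθ·[1 + r cosθ/√(L² − r² sin²θ)].
With r = 0.0483 m, L = 0.1514 m, θ = 76.8°: √(L² − r² sin²θ) = 0.14391 m.
v = −0.0483·258.7·0.97358·[1 + 0.0483·0.22835/0.14391] = -13.1 m/s.
|v| = 13.1 m/s.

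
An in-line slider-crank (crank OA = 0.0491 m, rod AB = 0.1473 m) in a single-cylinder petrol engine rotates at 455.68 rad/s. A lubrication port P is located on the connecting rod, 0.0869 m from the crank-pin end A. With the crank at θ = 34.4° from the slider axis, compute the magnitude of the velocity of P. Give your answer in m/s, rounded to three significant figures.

ω = 455.7 rad/s.  Crank-pin speed |V_A| = rω = 22.374 m/s, perpendicular to OA.
Rod angle: sinφ = −(r/L) sinθ ⇒ φ = -10.855°; ω_rod = −rω cosθ/√(L²−r²sin²θ) = -127.61 rad/s.
V_P = V_A + ω_rod × AP, with AP = 0.0869 m along the rod.
Components: V_Px = −rω sinθ − a·ω_rod·sinφ = -14.729 m/s;  V_Py = rω cosθ + a·ω_rod·cosφ = +7.5699 m/s.
|V_P| = √(V_Px² + V_Py²) = 16.56 m/s.

16.6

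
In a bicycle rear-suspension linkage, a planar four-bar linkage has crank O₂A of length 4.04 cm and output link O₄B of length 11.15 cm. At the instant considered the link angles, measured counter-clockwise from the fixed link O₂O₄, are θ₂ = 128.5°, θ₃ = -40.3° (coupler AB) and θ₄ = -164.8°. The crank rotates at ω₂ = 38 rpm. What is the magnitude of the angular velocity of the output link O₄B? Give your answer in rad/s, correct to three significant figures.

ω₂ = 3.979 rad/s (from 38 rpm).
Differentiating the loop-closure r₂e^{iθ₂}+r₃e^{iθ₃}=r₁+r₄e^{iθ₄} gives r₂ω₂e^{iθ₂}+r₃ω₃e^{iθ₃}=r₄ω₄e^{iθ₄}.
Eliminating the other unknown: ω₄ = r₂ω₂ sin(θ₂−θ₃) / [r₄ sin(θ₄−θ₃)].
Numerator sine = +0.19423; denominator sine = -0.82413.
Result = 0.0404·3.979·(+0.19423) / (0.1115·(-0.82413)) = -0.33982 rad/s; magnitude 0.33982 rad/s.

0.340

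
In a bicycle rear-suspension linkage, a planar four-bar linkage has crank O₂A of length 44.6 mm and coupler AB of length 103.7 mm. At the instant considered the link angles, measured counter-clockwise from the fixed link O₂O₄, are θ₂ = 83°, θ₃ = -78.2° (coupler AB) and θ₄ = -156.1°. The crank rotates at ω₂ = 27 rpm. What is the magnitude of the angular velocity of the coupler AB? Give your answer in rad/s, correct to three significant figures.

ω₂ = 2.827 rad/s (from 27 rpm).
Differentiating the loop-closure r₂e^{iθ₂}+r₃e^{iθ₃}=r₁+r₄e^{iθ₄} gives r₂ω₂e^{iθ₂}+r₃ω₃e^{iθ₃}=r₄ω₄e^{iθ₄}.
Eliminating the other unknown: ω₃ = r₂ω₂ sin(θ₄−θ₂) / [r₃ sin(θ₃−θ₄)].
Numerator sine = +0.85806; denominator sine = +0.97778.
Result = 0.0446·2.827·(+0.85806) / (0.1037·(+0.97778)) = +1.0672 rad/s; magnitude 1.0672 rad/s.

1.07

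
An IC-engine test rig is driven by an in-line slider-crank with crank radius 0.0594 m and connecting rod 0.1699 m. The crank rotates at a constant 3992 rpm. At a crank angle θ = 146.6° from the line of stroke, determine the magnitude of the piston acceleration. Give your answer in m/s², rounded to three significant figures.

ω = 2π·3992/60 = 418 rad/s
x(θ) = r cosθ + √(L² − r² sin²θ); with ω constant, a = ω²·d²x/dθ².
d²x/dθ² = −r cosθ − r²(cos2θ)/√u − r⁴ sin²2θ/(4u^{3/2}),  u = L² − r² sin²θ = 0.0277968 m².
Substituting r = 0.0594 m, L = 0.1699 m, θ = 146.6°: d²x/dθ² = +0.040686 m.
a = ω²·d²x/dθ² = (418)²·(+0.040686) = +7110.2 m/s²;  |a| = 7110.2 m/s².

7110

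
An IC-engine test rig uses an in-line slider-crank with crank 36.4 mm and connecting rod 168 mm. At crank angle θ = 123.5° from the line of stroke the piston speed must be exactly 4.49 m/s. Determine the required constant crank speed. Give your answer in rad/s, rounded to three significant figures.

168

For an in-line slider-crank, |v_piston| = rω|sinθ|·[1 + r cosθ/√(L² − r² sin²θ)].
With r = 0.0364 m, L = 0.168 m, θ = 123.5°: the bracketed kinematic factor |dx/dθ| = 0.026663 m.
ω = v/|dx/dθ| = 4.49/0.026663 = 168.4 rad/s.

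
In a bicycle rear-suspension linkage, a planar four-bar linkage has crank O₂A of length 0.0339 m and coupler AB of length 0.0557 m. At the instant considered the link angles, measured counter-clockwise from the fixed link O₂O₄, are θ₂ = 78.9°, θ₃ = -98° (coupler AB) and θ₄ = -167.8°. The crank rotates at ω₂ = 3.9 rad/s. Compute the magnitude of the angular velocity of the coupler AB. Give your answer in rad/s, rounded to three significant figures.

ω₂ = 3.9 rad/s
Differentiating the loop-closure r₂e^{iθ₂}+r₃e^{iθ₃}=r₁+r₄e^{iθ₄} gives r₂ω₂e^{iθ₂}+r₃ω₃e^{iθ₃}=r₄ω₄e^{iθ₄}.
Eliminating the other unknown: ω₃ = r₂ω₂ sin(θ₄−θ₂) / [r₃ sin(θ₃−θ₄)].
Numerator sine = +0.91845; denominator sine = +0.93849.
Result = 0.0339·3.9·(+0.91845) / (0.0557·(+0.93849)) = +2.3229 rad/s; magnitude 2.3229 rad/s.

2.32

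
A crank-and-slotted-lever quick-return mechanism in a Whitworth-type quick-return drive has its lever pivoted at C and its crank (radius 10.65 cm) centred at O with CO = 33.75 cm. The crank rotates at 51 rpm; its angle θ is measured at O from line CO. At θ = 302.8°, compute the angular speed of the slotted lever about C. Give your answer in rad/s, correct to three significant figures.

ω = 5.341 rad/s (from 51 rpm).
Crank pin A relative to C: A = (d + r cosθ, r sinθ); lever angle φ = atan2(r sinθ, d + r cosθ).
Differentiating tanφ: φ̇ = rω(d cosθ + r)/(d² + r² + 2dr cosθ).
d² + r² + 2dr cosθ = |CA|² = 0.164191 m²;  d cosθ + r = +0.28933 m.
|ω_lever| = |0.1065·5.341·+0.28933| / 0.164191 = 1.0023 rad/s.

1.00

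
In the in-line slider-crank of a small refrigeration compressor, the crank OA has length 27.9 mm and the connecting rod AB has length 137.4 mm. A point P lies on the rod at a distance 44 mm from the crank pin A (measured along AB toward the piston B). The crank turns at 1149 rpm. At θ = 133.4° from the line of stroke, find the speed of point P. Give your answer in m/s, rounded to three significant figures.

ω = 120.3 rad/s.  Crank-pin speed |V_A| = rω = 3.357 m/s, perpendicular to OA.
Rod angle: sinφ = −(r/L) sinθ ⇒ φ = -8.484°; ω_rod = −rω cosθ/√(L²−r²sin²θ) = +16.973 rad/s.
V_P = V_A + ω_rod × AP, with AP = 0.044 m along the rod.
Components: V_Px = −rω sinθ − a·ω_rod·sinφ = -2.3289 m/s;  V_Py = rω cosθ + a·ω_rod·cosφ = -1.5679 m/s.
|V_P| = √(V_Px² + V_Py²) = 2.8076 m/s.

2.81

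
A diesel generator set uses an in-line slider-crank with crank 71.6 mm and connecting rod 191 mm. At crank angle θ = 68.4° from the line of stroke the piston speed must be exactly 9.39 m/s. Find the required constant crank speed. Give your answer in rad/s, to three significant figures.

For an in-line slider-crank, |v_piston| = rω|sinθ|·[1 + r cosθ/√(L² − r² sin²θ)].
With r = 0.0716 m, L = 0.191 m, θ = 68.4°: the bracketed kinematic factor |dx/dθ| = 0.076373 m.
ω = v/|dx/dθ| = 9.39/0.076373 = 122.95 rad/s.

123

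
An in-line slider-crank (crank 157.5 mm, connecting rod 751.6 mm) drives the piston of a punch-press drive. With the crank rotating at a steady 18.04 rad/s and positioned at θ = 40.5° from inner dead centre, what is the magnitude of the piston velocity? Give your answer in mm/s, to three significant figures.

2140

ω = 18.04 rad/s
For an in-line slider-crank, x = r cosθ + √(L² − r² sin²θ), so v = −rω sinθ·[1 + r cosθ/√(L² − r² sin²θ)].
With r = 0.1575 m, L = 0.7516 m, θ = 40.5°: √(L² − r² sin²θ) = 0.74461 m.
v = −0.1575·18.04·0.64945·[1 + 0.1575·0.76041/0.74461] = -2.1421 m/s.
|v| = 2.1421 m/s = 2142.1 mm/s.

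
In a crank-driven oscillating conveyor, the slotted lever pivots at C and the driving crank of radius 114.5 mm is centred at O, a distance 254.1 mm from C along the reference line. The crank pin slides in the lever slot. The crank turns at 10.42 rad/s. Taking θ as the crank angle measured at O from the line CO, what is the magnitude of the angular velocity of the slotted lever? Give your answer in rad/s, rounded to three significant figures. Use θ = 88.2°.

ω = 10.42 rad/s
Crank pin A relative to C: A = (d + r cosθ, r sinθ); lever angle φ = atan2(r sinθ, d + r cosθ).
Differentiating tanφ: φ̇ = rω(d cosθ + r)/(d² + r² + 2dr cosθ).
d² + r² + 2dr cosθ = |CA|² = 0.0795048 m²;  d cosθ + r = +0.12248 m.
|ω_lever| = |0.1145·10.42·+0.12248| / 0.0795048 = 1.838 rad/s.

1.84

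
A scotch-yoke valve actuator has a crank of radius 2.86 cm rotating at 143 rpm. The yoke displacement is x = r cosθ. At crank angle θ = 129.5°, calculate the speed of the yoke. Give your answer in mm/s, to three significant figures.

ω = 14.97 rad/s (from 143 rpm).
x = r cosθ ⇒ ẋ = −rω sinθ.
|v| = rω|sinθ| = 0.0286·14.97·|sin 129.5°| = 0.33047 m/s = 330.47 mm/s.

330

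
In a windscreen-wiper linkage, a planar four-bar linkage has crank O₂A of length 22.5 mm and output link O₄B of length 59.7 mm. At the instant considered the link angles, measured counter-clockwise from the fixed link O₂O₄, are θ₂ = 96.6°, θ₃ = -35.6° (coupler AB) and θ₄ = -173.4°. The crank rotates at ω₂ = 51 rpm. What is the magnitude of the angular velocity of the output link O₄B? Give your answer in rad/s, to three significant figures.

2.22

ω₂ = 5.341 rad/s (from 51 rpm).
Differentiating the loop-closure r₂e^{iθ₂}+r₃e^{iθ₃}=r₁+r₄e^{iθ₄} gives r₂ω₂e^{iθ₂}+r₃ω₃e^{iθ₃}=r₄ω₄e^{iθ₄}.
Eliminating the other unknown: ω₄ = r₂ω₂ sin(θ₂−θ₃) / [r₄ sin(θ₄−θ₃)].
Numerator sine = +0.74080; denominator sine = -0.67172.
Result = 0.0225·5.341·(+0.74080) / (0.0597·(-0.67172)) = -2.2198 rad/s; magnitude 2.2198 rad/s.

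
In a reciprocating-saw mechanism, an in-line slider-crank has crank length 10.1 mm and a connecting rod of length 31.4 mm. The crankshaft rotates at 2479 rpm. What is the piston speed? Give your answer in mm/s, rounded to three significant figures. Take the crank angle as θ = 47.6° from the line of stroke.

ω = 2π·2479/60 = 259.6 rad/s
For an in-line slider-crank, x = r cosθ + √(L² − r² sin²θ), so v = −rω sinθ·[1 + r cosθ/√(L² − r² sin²θ)].
With r = 0.0101 m, L = 0.0314 m, θ = 47.6°: √(L² − r² sin²θ) = 0.030501 m.
v = −0.0101·259.6·0.73846·[1 + 0.0101·0.67430/0.030501] = -2.3685 m/s.
|v| = 2.3685 m/s = 2368.5 mm/s.

2370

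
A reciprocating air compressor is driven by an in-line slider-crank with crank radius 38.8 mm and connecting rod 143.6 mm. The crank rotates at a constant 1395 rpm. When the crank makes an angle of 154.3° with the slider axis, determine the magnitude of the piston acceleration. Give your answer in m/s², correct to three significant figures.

ω = 2π·1395/60 = 146.1 rad/s
x(θ) = r cosθ + √(L² − r² sin²θ); with ω constant, a = ω²·d²x/dθ².
d²x/dθ² = −r cosθ − r²(cos2θ)/√u − r⁴ sin²2θ/(4u^{3/2}),  u = L² − r² sin²θ = 0.0203378 m².
Substituting r = 0.0388 m, L = 0.1436 m, θ = 154.3°: d²x/dθ² = +0.028257 m.
a = ω²·d²x/dθ² = (146.1)²·(+0.028257) = +603.01 m/s²;  |a| = 603.01 m/s².

603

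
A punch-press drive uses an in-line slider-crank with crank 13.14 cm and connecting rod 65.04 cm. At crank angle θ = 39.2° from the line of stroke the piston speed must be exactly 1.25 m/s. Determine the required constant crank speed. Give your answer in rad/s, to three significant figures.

For an in-line slider-crank, |v_piston| = rω|sinθ|·[1 + r cosθ/√(L² − r² sin²θ)].
With r = 0.1314 m, L = 0.6504 m, θ = 39.2°: the bracketed kinematic factor |dx/dθ| = 0.096158 m.
ω = v/|dx/dθ| = 1.25/0.096158 = 12.999 rad/s.

13.0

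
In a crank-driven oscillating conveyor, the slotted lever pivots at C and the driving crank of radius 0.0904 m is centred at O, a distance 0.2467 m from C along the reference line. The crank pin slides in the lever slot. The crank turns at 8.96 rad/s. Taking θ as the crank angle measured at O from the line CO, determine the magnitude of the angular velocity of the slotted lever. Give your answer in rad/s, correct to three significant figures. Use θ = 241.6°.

0.456

ω = 8.96 rad/s
Crank pin A relative to C: A = (d + r cosθ, r sinθ); lever angle φ = atan2(r sinθ, d + r cosθ).
Differentiating tanφ: φ̇ = rω(d cosθ + r)/(d² + r² + 2dr cosθ).
d² + r² + 2dr cosθ = |CA|² = 0.0478186 m²;  d cosθ + r = -0.026936 m.
|ω_lever| = |0.0904·8.96·-0.026936| / 0.0478186 = 0.45627 rad/s.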